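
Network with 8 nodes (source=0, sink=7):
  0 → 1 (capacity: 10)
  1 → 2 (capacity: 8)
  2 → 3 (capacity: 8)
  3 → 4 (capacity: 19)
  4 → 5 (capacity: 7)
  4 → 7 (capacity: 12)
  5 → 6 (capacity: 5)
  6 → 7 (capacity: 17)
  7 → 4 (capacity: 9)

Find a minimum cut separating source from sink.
Min cut value = 8, edges: (2,3)

Min cut value: 8
Partition: S = [0, 1, 2], T = [3, 4, 5, 6, 7]
Cut edges: (2,3)

By max-flow min-cut theorem, max flow = min cut = 8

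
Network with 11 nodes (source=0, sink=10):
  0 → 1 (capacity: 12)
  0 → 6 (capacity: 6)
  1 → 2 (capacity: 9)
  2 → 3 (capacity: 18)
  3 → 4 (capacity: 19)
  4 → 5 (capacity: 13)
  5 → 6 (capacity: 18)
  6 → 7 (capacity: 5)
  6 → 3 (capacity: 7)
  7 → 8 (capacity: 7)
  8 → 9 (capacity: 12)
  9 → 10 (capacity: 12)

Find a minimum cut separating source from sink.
Min cut value = 5, edges: (6,7)

Min cut value: 5
Partition: S = [0, 1, 2, 3, 4, 5, 6], T = [7, 8, 9, 10]
Cut edges: (6,7)

By max-flow min-cut theorem, max flow = min cut = 5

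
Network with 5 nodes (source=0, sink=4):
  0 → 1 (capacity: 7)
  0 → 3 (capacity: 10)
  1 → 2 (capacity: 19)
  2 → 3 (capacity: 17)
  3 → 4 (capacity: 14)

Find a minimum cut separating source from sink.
Min cut value = 14, edges: (3,4)

Min cut value: 14
Partition: S = [0, 1, 2, 3], T = [4]
Cut edges: (3,4)

By max-flow min-cut theorem, max flow = min cut = 14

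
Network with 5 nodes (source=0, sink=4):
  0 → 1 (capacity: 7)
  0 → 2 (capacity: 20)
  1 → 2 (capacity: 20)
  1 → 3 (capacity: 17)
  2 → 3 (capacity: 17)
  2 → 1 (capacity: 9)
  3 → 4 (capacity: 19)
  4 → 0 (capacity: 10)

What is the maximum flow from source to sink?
Maximum flow = 19

Max flow: 19

Flow assignment:
  0 → 2: 19/20
  1 → 3: 2/17
  2 → 3: 17/17
  2 → 1: 2/9
  3 → 4: 19/19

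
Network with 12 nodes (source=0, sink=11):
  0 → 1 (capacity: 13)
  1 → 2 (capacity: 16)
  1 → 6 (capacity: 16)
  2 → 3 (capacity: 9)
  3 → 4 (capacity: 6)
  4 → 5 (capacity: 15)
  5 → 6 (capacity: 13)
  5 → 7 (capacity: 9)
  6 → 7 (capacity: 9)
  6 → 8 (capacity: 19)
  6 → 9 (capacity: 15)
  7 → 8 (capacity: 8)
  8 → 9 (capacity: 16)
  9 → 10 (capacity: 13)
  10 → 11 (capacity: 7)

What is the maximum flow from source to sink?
Maximum flow = 7

Max flow: 7

Flow assignment:
  0 → 1: 7/13
  1 → 6: 7/16
  6 → 9: 7/15
  9 → 10: 7/13
  10 → 11: 7/7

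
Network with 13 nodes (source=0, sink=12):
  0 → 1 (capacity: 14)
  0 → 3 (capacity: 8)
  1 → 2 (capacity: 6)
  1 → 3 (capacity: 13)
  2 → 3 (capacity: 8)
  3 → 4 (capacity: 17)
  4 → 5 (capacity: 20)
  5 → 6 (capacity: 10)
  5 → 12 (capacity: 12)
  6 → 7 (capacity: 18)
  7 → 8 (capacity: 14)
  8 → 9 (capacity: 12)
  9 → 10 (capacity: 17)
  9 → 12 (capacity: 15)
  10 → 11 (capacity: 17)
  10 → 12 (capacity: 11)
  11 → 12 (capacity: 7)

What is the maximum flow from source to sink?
Maximum flow = 17

Max flow: 17

Flow assignment:
  0 → 1: 9/14
  0 → 3: 8/8
  1 → 3: 9/13
  3 → 4: 17/17
  4 → 5: 17/20
  5 → 6: 5/10
  5 → 12: 12/12
  6 → 7: 5/18
  7 → 8: 5/14
  8 → 9: 5/12
  9 → 12: 5/15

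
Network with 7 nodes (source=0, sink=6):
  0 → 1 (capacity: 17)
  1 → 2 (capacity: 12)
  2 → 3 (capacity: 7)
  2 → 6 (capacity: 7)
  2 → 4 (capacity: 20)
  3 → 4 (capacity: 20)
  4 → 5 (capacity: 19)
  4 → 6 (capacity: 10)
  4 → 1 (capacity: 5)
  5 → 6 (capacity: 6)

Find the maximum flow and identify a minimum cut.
Max flow = 12, Min cut edges: (1,2)

Maximum flow: 12
Minimum cut: (1,2)
Partition: S = [0, 1], T = [2, 3, 4, 5, 6]

Max-flow min-cut theorem verified: both equal 12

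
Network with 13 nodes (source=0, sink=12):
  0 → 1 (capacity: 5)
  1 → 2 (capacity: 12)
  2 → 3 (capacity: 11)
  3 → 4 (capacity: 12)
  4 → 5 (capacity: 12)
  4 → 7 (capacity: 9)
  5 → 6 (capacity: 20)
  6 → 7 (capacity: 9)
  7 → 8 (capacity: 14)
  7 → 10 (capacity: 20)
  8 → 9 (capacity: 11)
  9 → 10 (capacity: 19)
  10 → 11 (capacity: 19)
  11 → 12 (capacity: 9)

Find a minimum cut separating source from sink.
Min cut value = 5, edges: (0,1)

Min cut value: 5
Partition: S = [0], T = [1, 2, 3, 4, 5, 6, 7, 8, 9, 10, 11, 12]
Cut edges: (0,1)

By max-flow min-cut theorem, max flow = min cut = 5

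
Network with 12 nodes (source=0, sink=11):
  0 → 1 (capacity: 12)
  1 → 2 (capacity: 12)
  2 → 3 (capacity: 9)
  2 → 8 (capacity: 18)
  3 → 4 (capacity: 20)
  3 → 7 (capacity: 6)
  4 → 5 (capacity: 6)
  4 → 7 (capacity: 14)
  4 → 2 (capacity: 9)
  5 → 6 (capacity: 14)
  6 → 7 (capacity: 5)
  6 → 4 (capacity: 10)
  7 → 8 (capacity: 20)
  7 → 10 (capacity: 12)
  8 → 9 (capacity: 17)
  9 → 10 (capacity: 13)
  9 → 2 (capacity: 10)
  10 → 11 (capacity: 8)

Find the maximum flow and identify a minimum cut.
Max flow = 8, Min cut edges: (10,11)

Maximum flow: 8
Minimum cut: (10,11)
Partition: S = [0, 1, 2, 3, 4, 5, 6, 7, 8, 9, 10], T = [11]

Max-flow min-cut theorem verified: both equal 8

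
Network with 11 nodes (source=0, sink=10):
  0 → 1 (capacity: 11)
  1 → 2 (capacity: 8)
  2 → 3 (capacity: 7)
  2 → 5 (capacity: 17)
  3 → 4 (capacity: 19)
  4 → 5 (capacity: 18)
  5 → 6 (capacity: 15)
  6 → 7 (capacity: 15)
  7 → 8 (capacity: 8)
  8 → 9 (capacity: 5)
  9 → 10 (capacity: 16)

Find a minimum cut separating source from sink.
Min cut value = 5, edges: (8,9)

Min cut value: 5
Partition: S = [0, 1, 2, 3, 4, 5, 6, 7, 8], T = [9, 10]
Cut edges: (8,9)

By max-flow min-cut theorem, max flow = min cut = 5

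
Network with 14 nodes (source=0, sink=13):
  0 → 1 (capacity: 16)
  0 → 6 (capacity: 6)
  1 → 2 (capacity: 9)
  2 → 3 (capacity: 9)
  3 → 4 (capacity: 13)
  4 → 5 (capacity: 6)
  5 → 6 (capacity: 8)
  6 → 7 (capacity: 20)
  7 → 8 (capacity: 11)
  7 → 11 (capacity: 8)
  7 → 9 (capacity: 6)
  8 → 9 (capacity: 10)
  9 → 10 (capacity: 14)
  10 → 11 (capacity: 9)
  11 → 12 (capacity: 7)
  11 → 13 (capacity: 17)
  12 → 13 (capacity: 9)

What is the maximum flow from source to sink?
Maximum flow = 12

Max flow: 12

Flow assignment:
  0 → 1: 6/16
  0 → 6: 6/6
  1 → 2: 6/9
  2 → 3: 6/9
  3 → 4: 6/13
  4 → 5: 6/6
  5 → 6: 6/8
  6 → 7: 12/20
  7 → 11: 8/8
  7 → 9: 4/6
  9 → 10: 4/14
  10 → 11: 4/9
  11 → 13: 12/17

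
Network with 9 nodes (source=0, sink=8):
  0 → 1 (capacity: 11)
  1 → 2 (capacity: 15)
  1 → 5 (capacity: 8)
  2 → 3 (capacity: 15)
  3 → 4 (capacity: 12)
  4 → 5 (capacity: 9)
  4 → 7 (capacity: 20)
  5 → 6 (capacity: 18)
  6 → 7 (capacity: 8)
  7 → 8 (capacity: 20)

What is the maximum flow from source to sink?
Maximum flow = 11

Max flow: 11

Flow assignment:
  0 → 1: 11/11
  1 → 2: 3/15
  1 → 5: 8/8
  2 → 3: 3/15
  3 → 4: 3/12
  4 → 7: 3/20
  5 → 6: 8/18
  6 → 7: 8/8
  7 → 8: 11/20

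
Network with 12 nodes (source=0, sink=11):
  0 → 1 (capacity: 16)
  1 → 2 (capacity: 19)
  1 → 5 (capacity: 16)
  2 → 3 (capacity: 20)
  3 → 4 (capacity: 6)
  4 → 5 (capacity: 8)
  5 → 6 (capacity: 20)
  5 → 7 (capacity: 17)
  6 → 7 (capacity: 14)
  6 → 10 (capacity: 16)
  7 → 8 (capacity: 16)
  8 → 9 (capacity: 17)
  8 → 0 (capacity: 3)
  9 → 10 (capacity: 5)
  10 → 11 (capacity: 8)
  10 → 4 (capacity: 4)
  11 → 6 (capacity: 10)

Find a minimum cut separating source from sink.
Min cut value = 8, edges: (10,11)

Min cut value: 8
Partition: S = [0, 1, 2, 3, 4, 5, 6, 7, 8, 9, 10], T = [11]
Cut edges: (10,11)

By max-flow min-cut theorem, max flow = min cut = 8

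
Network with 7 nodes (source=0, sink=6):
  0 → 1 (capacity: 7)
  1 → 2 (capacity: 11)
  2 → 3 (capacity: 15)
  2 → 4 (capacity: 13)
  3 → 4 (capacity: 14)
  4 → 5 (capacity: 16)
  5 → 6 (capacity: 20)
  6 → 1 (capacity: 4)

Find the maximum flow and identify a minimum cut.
Max flow = 7, Min cut edges: (0,1)

Maximum flow: 7
Minimum cut: (0,1)
Partition: S = [0], T = [1, 2, 3, 4, 5, 6]

Max-flow min-cut theorem verified: both equal 7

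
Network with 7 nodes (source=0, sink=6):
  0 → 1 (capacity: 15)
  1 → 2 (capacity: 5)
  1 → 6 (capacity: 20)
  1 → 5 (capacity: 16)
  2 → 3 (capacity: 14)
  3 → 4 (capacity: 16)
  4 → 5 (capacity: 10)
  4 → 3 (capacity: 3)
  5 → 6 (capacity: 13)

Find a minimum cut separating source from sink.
Min cut value = 15, edges: (0,1)

Min cut value: 15
Partition: S = [0], T = [1, 2, 3, 4, 5, 6]
Cut edges: (0,1)

By max-flow min-cut theorem, max flow = min cut = 15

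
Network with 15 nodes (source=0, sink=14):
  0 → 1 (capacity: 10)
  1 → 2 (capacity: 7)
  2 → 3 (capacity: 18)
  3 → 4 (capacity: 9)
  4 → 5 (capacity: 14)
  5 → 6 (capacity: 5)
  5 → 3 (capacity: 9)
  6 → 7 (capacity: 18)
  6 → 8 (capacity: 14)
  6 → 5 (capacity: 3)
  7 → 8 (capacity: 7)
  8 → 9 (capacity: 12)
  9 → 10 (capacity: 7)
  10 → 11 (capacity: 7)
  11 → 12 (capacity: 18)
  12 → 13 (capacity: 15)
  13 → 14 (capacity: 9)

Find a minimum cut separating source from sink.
Min cut value = 5, edges: (5,6)

Min cut value: 5
Partition: S = [0, 1, 2, 3, 4, 5], T = [6, 7, 8, 9, 10, 11, 12, 13, 14]
Cut edges: (5,6)

By max-flow min-cut theorem, max flow = min cut = 5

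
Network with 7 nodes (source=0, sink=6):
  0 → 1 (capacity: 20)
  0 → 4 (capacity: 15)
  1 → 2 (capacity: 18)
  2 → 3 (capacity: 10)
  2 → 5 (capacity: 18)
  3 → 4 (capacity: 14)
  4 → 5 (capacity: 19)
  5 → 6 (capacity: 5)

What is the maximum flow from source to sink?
Maximum flow = 5

Max flow: 5

Flow assignment:
  0 → 4: 5/15
  4 → 5: 5/19
  5 → 6: 5/5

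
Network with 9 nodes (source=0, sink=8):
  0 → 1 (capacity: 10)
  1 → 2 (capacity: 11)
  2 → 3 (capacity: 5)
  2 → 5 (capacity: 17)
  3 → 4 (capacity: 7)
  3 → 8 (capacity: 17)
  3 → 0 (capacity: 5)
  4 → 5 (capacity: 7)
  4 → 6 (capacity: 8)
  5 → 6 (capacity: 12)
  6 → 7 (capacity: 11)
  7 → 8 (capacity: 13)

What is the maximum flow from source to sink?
Maximum flow = 10

Max flow: 10

Flow assignment:
  0 → 1: 10/10
  1 → 2: 10/11
  2 → 3: 5/5
  2 → 5: 5/17
  3 → 8: 5/17
  5 → 6: 5/12
  6 → 7: 5/11
  7 → 8: 5/13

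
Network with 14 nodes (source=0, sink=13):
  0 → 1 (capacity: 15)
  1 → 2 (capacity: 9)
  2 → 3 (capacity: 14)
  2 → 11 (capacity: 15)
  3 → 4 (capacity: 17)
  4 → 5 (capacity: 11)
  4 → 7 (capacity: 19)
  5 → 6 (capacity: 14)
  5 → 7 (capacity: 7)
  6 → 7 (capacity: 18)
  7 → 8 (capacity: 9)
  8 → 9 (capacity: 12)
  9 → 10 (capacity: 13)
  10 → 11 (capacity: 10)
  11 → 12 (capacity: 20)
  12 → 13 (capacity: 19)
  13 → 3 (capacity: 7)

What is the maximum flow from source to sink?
Maximum flow = 9

Max flow: 9

Flow assignment:
  0 → 1: 9/15
  1 → 2: 9/9
  2 → 11: 9/15
  11 → 12: 9/20
  12 → 13: 9/19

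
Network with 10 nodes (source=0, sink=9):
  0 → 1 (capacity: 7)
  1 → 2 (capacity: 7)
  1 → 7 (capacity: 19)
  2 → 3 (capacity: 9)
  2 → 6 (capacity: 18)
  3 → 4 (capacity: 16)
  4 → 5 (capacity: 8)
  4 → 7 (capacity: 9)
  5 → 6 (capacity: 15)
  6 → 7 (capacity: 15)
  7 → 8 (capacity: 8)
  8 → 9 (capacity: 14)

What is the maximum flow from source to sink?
Maximum flow = 7

Max flow: 7

Flow assignment:
  0 → 1: 7/7
  1 → 7: 7/19
  7 → 8: 7/8
  8 → 9: 7/14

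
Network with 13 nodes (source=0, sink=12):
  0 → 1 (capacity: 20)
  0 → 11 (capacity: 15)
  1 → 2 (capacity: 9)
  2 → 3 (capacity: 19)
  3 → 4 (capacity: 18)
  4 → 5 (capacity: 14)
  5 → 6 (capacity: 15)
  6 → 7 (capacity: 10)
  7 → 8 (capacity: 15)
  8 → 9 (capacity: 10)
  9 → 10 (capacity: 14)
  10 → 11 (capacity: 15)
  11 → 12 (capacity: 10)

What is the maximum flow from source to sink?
Maximum flow = 10

Max flow: 10

Flow assignment:
  0 → 1: 9/20
  0 → 11: 1/15
  1 → 2: 9/9
  2 → 3: 9/19
  3 → 4: 9/18
  4 → 5: 9/14
  5 → 6: 9/15
  6 → 7: 9/10
  7 → 8: 9/15
  8 → 9: 9/10
  9 → 10: 9/14
  10 → 11: 9/15
  11 → 12: 10/10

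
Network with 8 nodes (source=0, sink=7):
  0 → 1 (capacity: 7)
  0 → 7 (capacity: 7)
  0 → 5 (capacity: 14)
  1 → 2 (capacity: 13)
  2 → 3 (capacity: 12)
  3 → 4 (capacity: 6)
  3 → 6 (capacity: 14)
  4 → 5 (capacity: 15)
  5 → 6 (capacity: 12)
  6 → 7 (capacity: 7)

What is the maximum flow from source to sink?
Maximum flow = 14

Max flow: 14

Flow assignment:
  0 → 1: 7/7
  0 → 7: 7/7
  1 → 2: 7/13
  2 → 3: 7/12
  3 → 6: 7/14
  6 → 7: 7/7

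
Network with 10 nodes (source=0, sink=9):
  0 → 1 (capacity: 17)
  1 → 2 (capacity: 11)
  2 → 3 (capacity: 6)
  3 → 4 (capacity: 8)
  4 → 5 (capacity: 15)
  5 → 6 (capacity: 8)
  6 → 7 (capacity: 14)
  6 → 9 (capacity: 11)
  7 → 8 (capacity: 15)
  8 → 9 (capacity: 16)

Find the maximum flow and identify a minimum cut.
Max flow = 6, Min cut edges: (2,3)

Maximum flow: 6
Minimum cut: (2,3)
Partition: S = [0, 1, 2], T = [3, 4, 5, 6, 7, 8, 9]

Max-flow min-cut theorem verified: both equal 6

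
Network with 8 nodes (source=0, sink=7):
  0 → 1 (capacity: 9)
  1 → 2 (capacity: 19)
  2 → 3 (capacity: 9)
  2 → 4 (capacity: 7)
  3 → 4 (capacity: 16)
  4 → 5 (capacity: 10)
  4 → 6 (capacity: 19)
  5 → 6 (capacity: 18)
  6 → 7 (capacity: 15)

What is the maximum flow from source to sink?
Maximum flow = 9

Max flow: 9

Flow assignment:
  0 → 1: 9/9
  1 → 2: 9/19
  2 → 3: 2/9
  2 → 4: 7/7
  3 → 4: 2/16
  4 → 6: 9/19
  6 → 7: 9/15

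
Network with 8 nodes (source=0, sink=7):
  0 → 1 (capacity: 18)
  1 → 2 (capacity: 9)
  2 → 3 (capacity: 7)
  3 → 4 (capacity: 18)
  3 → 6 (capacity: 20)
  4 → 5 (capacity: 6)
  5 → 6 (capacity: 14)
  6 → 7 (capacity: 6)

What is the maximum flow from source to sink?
Maximum flow = 6

Max flow: 6

Flow assignment:
  0 → 1: 6/18
  1 → 2: 6/9
  2 → 3: 6/7
  3 → 6: 6/20
  6 → 7: 6/6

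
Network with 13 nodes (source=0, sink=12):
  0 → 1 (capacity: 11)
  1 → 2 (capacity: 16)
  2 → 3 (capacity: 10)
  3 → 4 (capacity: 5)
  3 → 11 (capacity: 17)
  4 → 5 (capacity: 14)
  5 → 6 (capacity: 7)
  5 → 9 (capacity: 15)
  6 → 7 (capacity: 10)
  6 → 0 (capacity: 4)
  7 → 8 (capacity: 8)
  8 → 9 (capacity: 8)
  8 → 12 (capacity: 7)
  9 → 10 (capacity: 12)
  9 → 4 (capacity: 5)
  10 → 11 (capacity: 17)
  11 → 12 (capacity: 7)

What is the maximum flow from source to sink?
Maximum flow = 10

Max flow: 10

Flow assignment:
  0 → 1: 10/11
  1 → 2: 10/16
  2 → 3: 10/10
  3 → 4: 3/5
  3 → 11: 7/17
  4 → 5: 3/14
  5 → 6: 3/7
  6 → 7: 3/10
  7 → 8: 3/8
  8 → 12: 3/7
  11 → 12: 7/7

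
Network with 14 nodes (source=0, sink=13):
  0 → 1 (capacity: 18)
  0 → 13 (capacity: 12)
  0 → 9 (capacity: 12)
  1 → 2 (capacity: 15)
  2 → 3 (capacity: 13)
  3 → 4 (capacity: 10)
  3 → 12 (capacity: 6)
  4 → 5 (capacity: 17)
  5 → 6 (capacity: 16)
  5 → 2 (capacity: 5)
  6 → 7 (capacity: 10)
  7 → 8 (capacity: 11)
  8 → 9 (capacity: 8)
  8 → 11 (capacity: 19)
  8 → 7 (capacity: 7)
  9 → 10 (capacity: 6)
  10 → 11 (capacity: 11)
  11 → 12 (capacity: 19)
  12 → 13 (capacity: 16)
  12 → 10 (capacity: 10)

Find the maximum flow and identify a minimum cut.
Max flow = 28, Min cut edges: (0,13), (12,13)

Maximum flow: 28
Minimum cut: (0,13), (12,13)
Partition: S = [0, 1, 2, 3, 4, 5, 6, 7, 8, 9, 10, 11, 12], T = [13]

Max-flow min-cut theorem verified: both equal 28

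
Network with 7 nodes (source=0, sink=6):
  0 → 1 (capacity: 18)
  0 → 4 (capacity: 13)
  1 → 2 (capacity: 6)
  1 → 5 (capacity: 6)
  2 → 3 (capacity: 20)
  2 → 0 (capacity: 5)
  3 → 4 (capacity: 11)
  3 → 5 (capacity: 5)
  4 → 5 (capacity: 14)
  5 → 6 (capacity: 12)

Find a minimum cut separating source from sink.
Min cut value = 12, edges: (5,6)

Min cut value: 12
Partition: S = [0, 1, 2, 3, 4, 5], T = [6]
Cut edges: (5,6)

By max-flow min-cut theorem, max flow = min cut = 12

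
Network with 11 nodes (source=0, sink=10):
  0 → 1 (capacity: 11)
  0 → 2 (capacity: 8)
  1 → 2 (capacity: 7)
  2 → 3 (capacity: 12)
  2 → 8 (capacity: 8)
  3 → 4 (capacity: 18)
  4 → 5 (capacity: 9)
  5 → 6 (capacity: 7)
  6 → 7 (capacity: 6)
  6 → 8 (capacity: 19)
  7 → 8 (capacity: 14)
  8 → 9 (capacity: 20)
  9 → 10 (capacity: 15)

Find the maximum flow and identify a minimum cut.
Max flow = 15, Min cut edges: (9,10)

Maximum flow: 15
Minimum cut: (9,10)
Partition: S = [0, 1, 2, 3, 4, 5, 6, 7, 8, 9], T = [10]

Max-flow min-cut theorem verified: both equal 15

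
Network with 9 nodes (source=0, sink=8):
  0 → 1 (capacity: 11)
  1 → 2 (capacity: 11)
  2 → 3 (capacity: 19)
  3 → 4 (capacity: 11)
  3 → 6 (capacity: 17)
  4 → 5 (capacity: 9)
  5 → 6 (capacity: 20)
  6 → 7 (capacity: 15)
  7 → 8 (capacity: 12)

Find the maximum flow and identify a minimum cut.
Max flow = 11, Min cut edges: (1,2)

Maximum flow: 11
Minimum cut: (1,2)
Partition: S = [0, 1], T = [2, 3, 4, 5, 6, 7, 8]

Max-flow min-cut theorem verified: both equal 11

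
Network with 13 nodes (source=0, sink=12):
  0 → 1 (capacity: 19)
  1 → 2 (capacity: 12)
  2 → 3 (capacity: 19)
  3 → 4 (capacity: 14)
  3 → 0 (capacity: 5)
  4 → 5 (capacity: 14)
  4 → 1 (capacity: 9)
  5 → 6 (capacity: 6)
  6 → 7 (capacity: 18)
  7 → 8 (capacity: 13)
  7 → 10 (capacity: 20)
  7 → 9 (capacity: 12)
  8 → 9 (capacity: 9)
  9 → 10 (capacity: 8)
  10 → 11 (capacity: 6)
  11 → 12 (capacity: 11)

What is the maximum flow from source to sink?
Maximum flow = 6

Max flow: 6

Flow assignment:
  0 → 1: 6/19
  1 → 2: 12/12
  2 → 3: 12/19
  3 → 4: 12/14
  4 → 5: 6/14
  4 → 1: 6/9
  5 → 6: 6/6
  6 → 7: 6/18
  7 → 10: 6/20
  10 → 11: 6/6
  11 → 12: 6/11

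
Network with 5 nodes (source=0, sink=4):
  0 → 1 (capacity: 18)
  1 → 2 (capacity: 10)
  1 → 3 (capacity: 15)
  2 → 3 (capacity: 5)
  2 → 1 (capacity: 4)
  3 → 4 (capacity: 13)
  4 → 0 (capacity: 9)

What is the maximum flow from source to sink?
Maximum flow = 13

Max flow: 13

Flow assignment:
  0 → 1: 13/18
  1 → 3: 13/15
  3 → 4: 13/13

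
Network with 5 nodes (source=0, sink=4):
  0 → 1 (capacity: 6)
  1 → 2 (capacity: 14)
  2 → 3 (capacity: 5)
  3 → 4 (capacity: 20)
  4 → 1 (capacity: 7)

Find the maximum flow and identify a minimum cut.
Max flow = 5, Min cut edges: (2,3)

Maximum flow: 5
Minimum cut: (2,3)
Partition: S = [0, 1, 2], T = [3, 4]

Max-flow min-cut theorem verified: both equal 5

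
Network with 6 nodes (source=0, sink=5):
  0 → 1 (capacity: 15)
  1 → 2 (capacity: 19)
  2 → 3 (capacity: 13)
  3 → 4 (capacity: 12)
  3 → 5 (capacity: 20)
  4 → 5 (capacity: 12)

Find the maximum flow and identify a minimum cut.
Max flow = 13, Min cut edges: (2,3)

Maximum flow: 13
Minimum cut: (2,3)
Partition: S = [0, 1, 2], T = [3, 4, 5]

Max-flow min-cut theorem verified: both equal 13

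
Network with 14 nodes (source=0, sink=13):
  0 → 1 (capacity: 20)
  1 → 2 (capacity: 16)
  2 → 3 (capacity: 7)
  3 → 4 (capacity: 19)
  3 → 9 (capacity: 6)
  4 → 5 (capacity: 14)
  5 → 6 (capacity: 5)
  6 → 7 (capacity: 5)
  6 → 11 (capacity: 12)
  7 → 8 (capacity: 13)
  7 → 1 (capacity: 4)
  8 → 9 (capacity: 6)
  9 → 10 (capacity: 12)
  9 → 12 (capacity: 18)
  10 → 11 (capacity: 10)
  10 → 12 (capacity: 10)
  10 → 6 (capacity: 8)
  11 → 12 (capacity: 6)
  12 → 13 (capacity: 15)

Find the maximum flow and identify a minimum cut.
Max flow = 7, Min cut edges: (2,3)

Maximum flow: 7
Minimum cut: (2,3)
Partition: S = [0, 1, 2], T = [3, 4, 5, 6, 7, 8, 9, 10, 11, 12, 13]

Max-flow min-cut theorem verified: both equal 7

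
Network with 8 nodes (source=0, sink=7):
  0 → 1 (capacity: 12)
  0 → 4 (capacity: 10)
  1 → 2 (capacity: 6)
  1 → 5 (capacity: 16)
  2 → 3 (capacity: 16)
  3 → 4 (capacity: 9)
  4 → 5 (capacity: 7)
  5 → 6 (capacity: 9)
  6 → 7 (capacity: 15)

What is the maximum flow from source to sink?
Maximum flow = 9

Max flow: 9

Flow assignment:
  0 → 1: 2/12
  0 → 4: 7/10
  1 → 5: 2/16
  4 → 5: 7/7
  5 → 6: 9/9
  6 → 7: 9/15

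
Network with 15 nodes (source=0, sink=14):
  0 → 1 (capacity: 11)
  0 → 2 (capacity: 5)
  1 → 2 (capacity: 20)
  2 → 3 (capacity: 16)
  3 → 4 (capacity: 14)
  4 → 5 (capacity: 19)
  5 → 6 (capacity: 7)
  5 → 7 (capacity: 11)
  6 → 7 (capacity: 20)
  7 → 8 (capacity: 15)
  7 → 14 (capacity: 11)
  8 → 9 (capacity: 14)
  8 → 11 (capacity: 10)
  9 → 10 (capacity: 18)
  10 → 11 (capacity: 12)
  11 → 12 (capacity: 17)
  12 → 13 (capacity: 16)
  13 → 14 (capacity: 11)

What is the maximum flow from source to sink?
Maximum flow = 14

Max flow: 14

Flow assignment:
  0 → 1: 11/11
  0 → 2: 3/5
  1 → 2: 11/20
  2 → 3: 14/16
  3 → 4: 14/14
  4 → 5: 14/19
  5 → 6: 3/7
  5 → 7: 11/11
  6 → 7: 3/20
  7 → 8: 3/15
  7 → 14: 11/11
  8 → 11: 3/10
  11 → 12: 3/17
  12 → 13: 3/16
  13 → 14: 3/11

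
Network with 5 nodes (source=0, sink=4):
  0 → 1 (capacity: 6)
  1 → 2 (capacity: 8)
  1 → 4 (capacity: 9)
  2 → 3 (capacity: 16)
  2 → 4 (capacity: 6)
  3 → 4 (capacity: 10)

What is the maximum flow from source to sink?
Maximum flow = 6

Max flow: 6

Flow assignment:
  0 → 1: 6/6
  1 → 4: 6/9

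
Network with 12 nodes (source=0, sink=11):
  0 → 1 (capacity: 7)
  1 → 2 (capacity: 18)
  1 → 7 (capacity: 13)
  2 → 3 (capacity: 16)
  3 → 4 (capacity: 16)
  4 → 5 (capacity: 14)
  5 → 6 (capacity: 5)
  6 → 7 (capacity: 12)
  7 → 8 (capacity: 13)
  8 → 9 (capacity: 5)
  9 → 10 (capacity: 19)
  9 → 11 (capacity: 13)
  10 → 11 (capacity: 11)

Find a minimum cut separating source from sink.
Min cut value = 5, edges: (8,9)

Min cut value: 5
Partition: S = [0, 1, 2, 3, 4, 5, 6, 7, 8], T = [9, 10, 11]
Cut edges: (8,9)

By max-flow min-cut theorem, max flow = min cut = 5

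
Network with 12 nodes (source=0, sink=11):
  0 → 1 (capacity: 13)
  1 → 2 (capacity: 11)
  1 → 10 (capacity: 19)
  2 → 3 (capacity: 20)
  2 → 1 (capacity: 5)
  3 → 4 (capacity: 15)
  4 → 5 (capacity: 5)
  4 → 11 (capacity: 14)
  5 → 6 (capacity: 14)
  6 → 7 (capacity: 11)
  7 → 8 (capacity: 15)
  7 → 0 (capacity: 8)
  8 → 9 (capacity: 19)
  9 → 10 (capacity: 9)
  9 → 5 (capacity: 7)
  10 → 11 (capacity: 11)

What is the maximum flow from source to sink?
Maximum flow = 13

Max flow: 13

Flow assignment:
  0 → 1: 13/13
  1 → 2: 2/11
  1 → 10: 11/19
  2 → 3: 2/20
  3 → 4: 2/15
  4 → 11: 2/14
  10 → 11: 11/11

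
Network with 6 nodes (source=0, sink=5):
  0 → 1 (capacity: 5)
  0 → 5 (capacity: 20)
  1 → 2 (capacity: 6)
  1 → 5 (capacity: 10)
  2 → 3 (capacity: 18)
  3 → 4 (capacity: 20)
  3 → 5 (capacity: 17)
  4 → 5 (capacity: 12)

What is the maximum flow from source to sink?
Maximum flow = 25

Max flow: 25

Flow assignment:
  0 → 1: 5/5
  0 → 5: 20/20
  1 → 5: 5/10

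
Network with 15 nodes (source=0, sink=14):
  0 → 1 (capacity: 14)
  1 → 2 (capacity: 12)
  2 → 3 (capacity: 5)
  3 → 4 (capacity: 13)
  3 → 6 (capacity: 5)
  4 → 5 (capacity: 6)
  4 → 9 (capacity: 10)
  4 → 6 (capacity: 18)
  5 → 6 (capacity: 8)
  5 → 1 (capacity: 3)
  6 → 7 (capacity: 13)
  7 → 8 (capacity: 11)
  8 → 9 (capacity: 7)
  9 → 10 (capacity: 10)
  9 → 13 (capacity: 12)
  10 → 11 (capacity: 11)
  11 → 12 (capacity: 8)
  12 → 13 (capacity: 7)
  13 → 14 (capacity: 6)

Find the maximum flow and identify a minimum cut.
Max flow = 5, Min cut edges: (2,3)

Maximum flow: 5
Minimum cut: (2,3)
Partition: S = [0, 1, 2], T = [3, 4, 5, 6, 7, 8, 9, 10, 11, 12, 13, 14]

Max-flow min-cut theorem verified: both equal 5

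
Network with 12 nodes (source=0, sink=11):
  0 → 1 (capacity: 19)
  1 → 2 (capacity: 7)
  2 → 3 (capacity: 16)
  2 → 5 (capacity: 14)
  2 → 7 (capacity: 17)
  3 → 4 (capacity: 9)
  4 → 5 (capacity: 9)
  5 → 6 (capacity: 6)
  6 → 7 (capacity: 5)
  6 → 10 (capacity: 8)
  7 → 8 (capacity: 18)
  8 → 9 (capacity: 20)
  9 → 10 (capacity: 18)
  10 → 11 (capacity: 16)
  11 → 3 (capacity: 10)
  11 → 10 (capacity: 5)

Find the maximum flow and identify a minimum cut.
Max flow = 7, Min cut edges: (1,2)

Maximum flow: 7
Minimum cut: (1,2)
Partition: S = [0, 1], T = [2, 3, 4, 5, 6, 7, 8, 9, 10, 11]

Max-flow min-cut theorem verified: both equal 7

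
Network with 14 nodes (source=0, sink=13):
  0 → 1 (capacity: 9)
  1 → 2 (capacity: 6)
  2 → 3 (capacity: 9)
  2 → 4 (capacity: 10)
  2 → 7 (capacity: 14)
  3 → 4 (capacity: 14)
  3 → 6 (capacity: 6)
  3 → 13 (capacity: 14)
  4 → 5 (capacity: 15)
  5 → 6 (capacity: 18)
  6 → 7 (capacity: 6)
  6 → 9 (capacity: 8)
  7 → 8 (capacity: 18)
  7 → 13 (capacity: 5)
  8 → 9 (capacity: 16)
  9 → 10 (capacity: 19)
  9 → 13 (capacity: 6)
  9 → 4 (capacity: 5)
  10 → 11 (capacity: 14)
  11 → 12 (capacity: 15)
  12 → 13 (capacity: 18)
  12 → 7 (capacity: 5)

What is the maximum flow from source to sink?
Maximum flow = 6

Max flow: 6

Flow assignment:
  0 → 1: 6/9
  1 → 2: 6/6
  2 → 3: 6/9
  3 → 13: 6/14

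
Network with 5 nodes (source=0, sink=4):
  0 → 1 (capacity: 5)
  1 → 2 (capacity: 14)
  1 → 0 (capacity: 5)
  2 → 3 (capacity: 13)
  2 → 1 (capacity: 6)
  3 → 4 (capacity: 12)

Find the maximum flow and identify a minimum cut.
Max flow = 5, Min cut edges: (0,1)

Maximum flow: 5
Minimum cut: (0,1)
Partition: S = [0], T = [1, 2, 3, 4]

Max-flow min-cut theorem verified: both equal 5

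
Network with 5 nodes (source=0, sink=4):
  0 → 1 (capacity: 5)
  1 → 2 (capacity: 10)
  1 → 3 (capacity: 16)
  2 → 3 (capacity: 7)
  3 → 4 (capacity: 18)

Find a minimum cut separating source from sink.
Min cut value = 5, edges: (0,1)

Min cut value: 5
Partition: S = [0], T = [1, 2, 3, 4]
Cut edges: (0,1)

By max-flow min-cut theorem, max flow = min cut = 5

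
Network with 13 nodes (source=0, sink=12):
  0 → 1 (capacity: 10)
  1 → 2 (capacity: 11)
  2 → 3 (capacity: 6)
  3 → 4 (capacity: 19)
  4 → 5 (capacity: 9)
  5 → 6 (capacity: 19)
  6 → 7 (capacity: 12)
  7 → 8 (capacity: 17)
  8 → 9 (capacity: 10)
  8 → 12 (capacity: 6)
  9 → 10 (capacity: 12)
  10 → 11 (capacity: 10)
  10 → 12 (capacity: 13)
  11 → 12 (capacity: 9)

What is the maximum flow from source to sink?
Maximum flow = 6

Max flow: 6

Flow assignment:
  0 → 1: 6/10
  1 → 2: 6/11
  2 → 3: 6/6
  3 → 4: 6/19
  4 → 5: 6/9
  5 → 6: 6/19
  6 → 7: 6/12
  7 → 8: 6/17
  8 → 12: 6/6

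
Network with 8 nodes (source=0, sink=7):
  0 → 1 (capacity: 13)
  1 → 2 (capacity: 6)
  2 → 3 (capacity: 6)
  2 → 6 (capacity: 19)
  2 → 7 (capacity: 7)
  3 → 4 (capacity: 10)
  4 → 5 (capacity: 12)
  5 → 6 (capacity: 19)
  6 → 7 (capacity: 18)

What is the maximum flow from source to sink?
Maximum flow = 6

Max flow: 6

Flow assignment:
  0 → 1: 6/13
  1 → 2: 6/6
  2 → 7: 6/7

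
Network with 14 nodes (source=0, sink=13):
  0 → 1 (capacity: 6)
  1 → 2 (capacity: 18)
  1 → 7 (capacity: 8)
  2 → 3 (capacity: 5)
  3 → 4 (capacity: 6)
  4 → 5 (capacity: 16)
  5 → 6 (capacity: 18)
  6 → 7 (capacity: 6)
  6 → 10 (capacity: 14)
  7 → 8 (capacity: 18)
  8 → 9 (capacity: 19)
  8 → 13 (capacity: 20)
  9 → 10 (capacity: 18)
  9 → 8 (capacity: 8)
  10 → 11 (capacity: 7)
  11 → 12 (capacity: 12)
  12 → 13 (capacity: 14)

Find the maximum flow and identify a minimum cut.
Max flow = 6, Min cut edges: (0,1)

Maximum flow: 6
Minimum cut: (0,1)
Partition: S = [0], T = [1, 2, 3, 4, 5, 6, 7, 8, 9, 10, 11, 12, 13]

Max-flow min-cut theorem verified: both equal 6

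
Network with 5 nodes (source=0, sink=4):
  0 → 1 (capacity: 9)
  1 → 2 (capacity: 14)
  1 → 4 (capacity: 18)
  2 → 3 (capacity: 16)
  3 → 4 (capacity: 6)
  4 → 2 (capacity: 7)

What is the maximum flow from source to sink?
Maximum flow = 9

Max flow: 9

Flow assignment:
  0 → 1: 9/9
  1 → 4: 9/18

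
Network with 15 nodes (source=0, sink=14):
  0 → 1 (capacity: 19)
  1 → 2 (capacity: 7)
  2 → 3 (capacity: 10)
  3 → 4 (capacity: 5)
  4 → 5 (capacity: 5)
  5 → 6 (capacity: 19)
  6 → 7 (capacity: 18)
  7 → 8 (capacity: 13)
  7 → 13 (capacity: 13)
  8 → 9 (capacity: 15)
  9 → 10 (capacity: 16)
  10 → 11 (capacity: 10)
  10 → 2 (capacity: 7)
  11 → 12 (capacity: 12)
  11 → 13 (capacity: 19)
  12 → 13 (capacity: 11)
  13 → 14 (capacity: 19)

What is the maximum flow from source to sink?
Maximum flow = 5

Max flow: 5

Flow assignment:
  0 → 1: 5/19
  1 → 2: 5/7
  2 → 3: 5/10
  3 → 4: 5/5
  4 → 5: 5/5
  5 → 6: 5/19
  6 → 7: 5/18
  7 → 13: 5/13
  13 → 14: 5/19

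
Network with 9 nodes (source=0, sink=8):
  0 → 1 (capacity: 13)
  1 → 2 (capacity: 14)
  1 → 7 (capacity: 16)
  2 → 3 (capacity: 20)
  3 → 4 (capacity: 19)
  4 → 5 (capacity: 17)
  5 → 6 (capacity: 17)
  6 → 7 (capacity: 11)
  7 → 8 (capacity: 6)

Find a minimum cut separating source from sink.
Min cut value = 6, edges: (7,8)

Min cut value: 6
Partition: S = [0, 1, 2, 3, 4, 5, 6, 7], T = [8]
Cut edges: (7,8)

By max-flow min-cut theorem, max flow = min cut = 6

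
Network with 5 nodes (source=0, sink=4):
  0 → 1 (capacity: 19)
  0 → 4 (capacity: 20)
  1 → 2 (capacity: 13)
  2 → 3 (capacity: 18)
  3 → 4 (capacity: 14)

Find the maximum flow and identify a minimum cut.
Max flow = 33, Min cut edges: (0,4), (1,2)

Maximum flow: 33
Minimum cut: (0,4), (1,2)
Partition: S = [0, 1], T = [2, 3, 4]

Max-flow min-cut theorem verified: both equal 33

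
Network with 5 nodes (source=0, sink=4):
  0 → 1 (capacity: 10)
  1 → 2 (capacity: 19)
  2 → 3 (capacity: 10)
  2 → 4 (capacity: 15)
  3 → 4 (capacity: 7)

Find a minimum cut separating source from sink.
Min cut value = 10, edges: (0,1)

Min cut value: 10
Partition: S = [0], T = [1, 2, 3, 4]
Cut edges: (0,1)

By max-flow min-cut theorem, max flow = min cut = 10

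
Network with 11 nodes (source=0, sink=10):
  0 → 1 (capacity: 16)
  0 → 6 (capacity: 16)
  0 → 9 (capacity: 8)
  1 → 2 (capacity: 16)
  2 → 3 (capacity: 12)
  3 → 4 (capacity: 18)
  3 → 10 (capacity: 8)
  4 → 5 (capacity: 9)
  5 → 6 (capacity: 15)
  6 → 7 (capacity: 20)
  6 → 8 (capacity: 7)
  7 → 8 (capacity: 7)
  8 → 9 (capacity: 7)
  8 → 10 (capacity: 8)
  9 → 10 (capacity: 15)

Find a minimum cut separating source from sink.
Min cut value = 30, edges: (0,9), (3,10), (6,8), (7,8)

Min cut value: 30
Partition: S = [0, 1, 2, 3, 4, 5, 6, 7], T = [8, 9, 10]
Cut edges: (0,9), (3,10), (6,8), (7,8)

By max-flow min-cut theorem, max flow = min cut = 30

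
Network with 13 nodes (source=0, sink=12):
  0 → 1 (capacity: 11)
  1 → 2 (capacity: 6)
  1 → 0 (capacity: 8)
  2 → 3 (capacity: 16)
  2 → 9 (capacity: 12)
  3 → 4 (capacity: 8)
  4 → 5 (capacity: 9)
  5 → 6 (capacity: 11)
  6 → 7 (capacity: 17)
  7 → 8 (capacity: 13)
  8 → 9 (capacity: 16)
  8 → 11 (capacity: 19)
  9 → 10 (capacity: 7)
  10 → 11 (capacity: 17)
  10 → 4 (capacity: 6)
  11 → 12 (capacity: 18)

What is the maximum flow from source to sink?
Maximum flow = 6

Max flow: 6

Flow assignment:
  0 → 1: 6/11
  1 → 2: 6/6
  2 → 9: 6/12
  9 → 10: 6/7
  10 → 11: 6/17
  11 → 12: 6/18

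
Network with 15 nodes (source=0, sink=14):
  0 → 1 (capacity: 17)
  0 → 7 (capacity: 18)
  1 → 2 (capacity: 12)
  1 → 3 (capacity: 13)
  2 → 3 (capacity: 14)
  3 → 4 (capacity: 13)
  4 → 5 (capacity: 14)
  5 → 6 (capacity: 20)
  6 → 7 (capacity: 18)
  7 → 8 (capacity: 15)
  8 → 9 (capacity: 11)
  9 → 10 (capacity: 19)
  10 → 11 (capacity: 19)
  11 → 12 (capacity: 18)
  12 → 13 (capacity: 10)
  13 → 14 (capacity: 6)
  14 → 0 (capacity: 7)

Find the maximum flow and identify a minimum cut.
Max flow = 6, Min cut edges: (13,14)

Maximum flow: 6
Minimum cut: (13,14)
Partition: S = [0, 1, 2, 3, 4, 5, 6, 7, 8, 9, 10, 11, 12, 13], T = [14]

Max-flow min-cut theorem verified: both equal 6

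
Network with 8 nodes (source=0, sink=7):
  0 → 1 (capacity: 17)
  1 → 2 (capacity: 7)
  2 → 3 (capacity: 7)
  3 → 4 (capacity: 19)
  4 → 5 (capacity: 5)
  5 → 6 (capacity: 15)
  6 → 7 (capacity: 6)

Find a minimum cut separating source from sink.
Min cut value = 5, edges: (4,5)

Min cut value: 5
Partition: S = [0, 1, 2, 3, 4], T = [5, 6, 7]
Cut edges: (4,5)

By max-flow min-cut theorem, max flow = min cut = 5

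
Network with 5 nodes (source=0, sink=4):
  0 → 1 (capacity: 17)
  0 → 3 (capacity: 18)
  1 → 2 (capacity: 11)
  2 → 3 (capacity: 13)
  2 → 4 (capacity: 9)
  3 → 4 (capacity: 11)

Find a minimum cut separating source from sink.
Min cut value = 20, edges: (2,4), (3,4)

Min cut value: 20
Partition: S = [0, 1, 2, 3], T = [4]
Cut edges: (2,4), (3,4)

By max-flow min-cut theorem, max flow = min cut = 20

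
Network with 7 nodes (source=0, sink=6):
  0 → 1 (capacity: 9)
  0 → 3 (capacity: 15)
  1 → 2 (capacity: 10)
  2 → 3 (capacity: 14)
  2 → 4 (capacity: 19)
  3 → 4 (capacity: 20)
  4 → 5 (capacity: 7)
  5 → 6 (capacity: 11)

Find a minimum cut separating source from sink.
Min cut value = 7, edges: (4,5)

Min cut value: 7
Partition: S = [0, 1, 2, 3, 4], T = [5, 6]
Cut edges: (4,5)

By max-flow min-cut theorem, max flow = min cut = 7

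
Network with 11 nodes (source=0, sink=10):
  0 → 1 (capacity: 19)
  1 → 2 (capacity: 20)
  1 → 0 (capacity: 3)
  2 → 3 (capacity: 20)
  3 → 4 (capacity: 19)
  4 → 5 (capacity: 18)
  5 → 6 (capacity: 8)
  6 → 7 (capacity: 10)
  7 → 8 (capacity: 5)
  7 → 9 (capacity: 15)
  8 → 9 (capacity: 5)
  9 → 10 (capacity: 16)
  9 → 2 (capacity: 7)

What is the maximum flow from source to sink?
Maximum flow = 8

Max flow: 8

Flow assignment:
  0 → 1: 8/19
  1 → 2: 8/20
  2 → 3: 8/20
  3 → 4: 8/19
  4 → 5: 8/18
  5 → 6: 8/8
  6 → 7: 8/10
  7 → 9: 8/15
  9 → 10: 8/16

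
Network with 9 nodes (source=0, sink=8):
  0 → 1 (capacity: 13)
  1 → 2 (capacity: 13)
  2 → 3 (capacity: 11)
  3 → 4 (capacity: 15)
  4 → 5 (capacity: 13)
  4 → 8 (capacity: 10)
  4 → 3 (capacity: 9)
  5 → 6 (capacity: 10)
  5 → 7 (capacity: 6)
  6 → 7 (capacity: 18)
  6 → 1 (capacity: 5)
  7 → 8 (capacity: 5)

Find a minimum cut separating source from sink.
Min cut value = 11, edges: (2,3)

Min cut value: 11
Partition: S = [0, 1, 2], T = [3, 4, 5, 6, 7, 8]
Cut edges: (2,3)

By max-flow min-cut theorem, max flow = min cut = 11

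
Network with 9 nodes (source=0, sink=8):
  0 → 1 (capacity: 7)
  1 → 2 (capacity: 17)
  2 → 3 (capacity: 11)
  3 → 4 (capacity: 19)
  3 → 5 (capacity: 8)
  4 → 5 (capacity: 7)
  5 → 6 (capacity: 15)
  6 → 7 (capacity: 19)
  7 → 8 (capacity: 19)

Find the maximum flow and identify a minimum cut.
Max flow = 7, Min cut edges: (0,1)

Maximum flow: 7
Minimum cut: (0,1)
Partition: S = [0], T = [1, 2, 3, 4, 5, 6, 7, 8]

Max-flow min-cut theorem verified: both equal 7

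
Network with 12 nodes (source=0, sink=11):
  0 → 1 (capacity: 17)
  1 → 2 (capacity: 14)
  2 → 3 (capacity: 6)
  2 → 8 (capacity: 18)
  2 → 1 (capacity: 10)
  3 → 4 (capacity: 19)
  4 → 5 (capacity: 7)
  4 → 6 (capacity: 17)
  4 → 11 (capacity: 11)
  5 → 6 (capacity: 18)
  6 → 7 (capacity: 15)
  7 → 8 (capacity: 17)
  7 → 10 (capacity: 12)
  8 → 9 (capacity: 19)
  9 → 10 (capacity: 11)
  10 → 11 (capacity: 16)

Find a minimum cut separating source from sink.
Min cut value = 14, edges: (1,2)

Min cut value: 14
Partition: S = [0, 1], T = [2, 3, 4, 5, 6, 7, 8, 9, 10, 11]
Cut edges: (1,2)

By max-flow min-cut theorem, max flow = min cut = 14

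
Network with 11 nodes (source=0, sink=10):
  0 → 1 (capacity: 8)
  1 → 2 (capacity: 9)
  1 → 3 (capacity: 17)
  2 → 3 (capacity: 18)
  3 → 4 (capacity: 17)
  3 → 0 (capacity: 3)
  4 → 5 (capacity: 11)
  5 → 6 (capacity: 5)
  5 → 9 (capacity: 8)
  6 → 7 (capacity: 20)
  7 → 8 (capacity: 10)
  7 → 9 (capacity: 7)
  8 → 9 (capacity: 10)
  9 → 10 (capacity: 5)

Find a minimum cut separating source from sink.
Min cut value = 5, edges: (9,10)

Min cut value: 5
Partition: S = [0, 1, 2, 3, 4, 5, 6, 7, 8, 9], T = [10]
Cut edges: (9,10)

By max-flow min-cut theorem, max flow = min cut = 5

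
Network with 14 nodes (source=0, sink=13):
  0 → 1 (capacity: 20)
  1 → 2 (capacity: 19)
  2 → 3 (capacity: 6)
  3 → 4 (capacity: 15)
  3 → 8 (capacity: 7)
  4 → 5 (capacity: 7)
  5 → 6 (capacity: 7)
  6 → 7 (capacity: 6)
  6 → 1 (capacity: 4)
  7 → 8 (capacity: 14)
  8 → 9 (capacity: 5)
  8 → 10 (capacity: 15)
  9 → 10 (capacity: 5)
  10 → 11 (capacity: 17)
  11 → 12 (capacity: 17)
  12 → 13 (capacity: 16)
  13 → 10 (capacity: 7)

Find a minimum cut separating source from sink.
Min cut value = 6, edges: (2,3)

Min cut value: 6
Partition: S = [0, 1, 2], T = [3, 4, 5, 6, 7, 8, 9, 10, 11, 12, 13]
Cut edges: (2,3)

By max-flow min-cut theorem, max flow = min cut = 6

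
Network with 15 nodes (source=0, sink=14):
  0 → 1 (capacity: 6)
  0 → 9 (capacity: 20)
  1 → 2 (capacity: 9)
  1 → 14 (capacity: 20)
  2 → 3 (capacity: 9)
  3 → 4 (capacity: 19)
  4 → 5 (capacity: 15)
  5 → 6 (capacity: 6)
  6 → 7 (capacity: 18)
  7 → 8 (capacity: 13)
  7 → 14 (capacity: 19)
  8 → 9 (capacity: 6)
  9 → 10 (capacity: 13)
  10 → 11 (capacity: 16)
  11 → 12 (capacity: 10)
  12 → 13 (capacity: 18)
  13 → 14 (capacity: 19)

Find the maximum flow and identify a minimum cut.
Max flow = 16, Min cut edges: (0,1), (11,12)

Maximum flow: 16
Minimum cut: (0,1), (11,12)
Partition: S = [0, 8, 9, 10, 11], T = [1, 2, 3, 4, 5, 6, 7, 12, 13, 14]

Max-flow min-cut theorem verified: both equal 16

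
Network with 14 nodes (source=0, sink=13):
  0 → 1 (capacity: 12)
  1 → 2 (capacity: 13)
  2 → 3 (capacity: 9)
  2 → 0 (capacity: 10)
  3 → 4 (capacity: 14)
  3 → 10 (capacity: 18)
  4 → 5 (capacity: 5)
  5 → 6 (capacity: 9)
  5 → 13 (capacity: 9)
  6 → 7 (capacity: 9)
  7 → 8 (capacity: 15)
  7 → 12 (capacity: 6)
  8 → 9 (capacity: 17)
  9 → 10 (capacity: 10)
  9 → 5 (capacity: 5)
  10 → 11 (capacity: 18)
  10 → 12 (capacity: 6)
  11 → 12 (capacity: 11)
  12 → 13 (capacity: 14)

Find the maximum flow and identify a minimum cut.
Max flow = 9, Min cut edges: (2,3)

Maximum flow: 9
Minimum cut: (2,3)
Partition: S = [0, 1, 2], T = [3, 4, 5, 6, 7, 8, 9, 10, 11, 12, 13]

Max-flow min-cut theorem verified: both equal 9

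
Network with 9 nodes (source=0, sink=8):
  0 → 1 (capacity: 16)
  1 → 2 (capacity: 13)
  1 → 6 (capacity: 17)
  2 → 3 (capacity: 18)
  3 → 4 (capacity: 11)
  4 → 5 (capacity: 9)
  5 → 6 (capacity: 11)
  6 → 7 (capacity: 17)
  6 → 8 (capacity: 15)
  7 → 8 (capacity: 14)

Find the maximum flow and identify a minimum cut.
Max flow = 16, Min cut edges: (0,1)

Maximum flow: 16
Minimum cut: (0,1)
Partition: S = [0], T = [1, 2, 3, 4, 5, 6, 7, 8]

Max-flow min-cut theorem verified: both equal 16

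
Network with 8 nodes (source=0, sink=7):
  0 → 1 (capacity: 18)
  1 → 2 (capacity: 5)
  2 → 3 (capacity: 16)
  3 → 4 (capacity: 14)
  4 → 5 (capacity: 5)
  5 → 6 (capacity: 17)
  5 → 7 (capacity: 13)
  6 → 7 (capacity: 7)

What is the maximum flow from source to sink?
Maximum flow = 5

Max flow: 5

Flow assignment:
  0 → 1: 5/18
  1 → 2: 5/5
  2 → 3: 5/16
  3 → 4: 5/14
  4 → 5: 5/5
  5 → 7: 5/13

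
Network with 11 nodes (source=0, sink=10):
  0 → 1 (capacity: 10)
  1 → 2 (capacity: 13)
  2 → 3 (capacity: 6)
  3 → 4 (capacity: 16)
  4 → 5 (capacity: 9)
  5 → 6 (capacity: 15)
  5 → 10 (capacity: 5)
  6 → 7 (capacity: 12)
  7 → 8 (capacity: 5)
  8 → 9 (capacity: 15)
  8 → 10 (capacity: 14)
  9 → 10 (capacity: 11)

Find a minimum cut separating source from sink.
Min cut value = 6, edges: (2,3)

Min cut value: 6
Partition: S = [0, 1, 2], T = [3, 4, 5, 6, 7, 8, 9, 10]
Cut edges: (2,3)

By max-flow min-cut theorem, max flow = min cut = 6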